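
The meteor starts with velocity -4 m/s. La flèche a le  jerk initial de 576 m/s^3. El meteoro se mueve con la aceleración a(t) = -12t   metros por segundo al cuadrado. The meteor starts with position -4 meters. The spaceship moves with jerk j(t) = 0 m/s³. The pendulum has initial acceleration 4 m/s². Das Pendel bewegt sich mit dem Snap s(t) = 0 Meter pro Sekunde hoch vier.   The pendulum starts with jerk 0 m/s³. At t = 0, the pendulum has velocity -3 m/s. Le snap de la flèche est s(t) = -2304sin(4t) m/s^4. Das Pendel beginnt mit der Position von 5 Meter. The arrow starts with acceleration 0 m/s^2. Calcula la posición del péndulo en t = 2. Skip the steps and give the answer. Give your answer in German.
Bei t = 2, x = 7.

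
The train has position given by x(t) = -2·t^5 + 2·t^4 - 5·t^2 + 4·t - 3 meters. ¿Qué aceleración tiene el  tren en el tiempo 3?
Debemos derivar nuestra ecuación de la posición x(t) = -2·t^5 + 2·t^4 - 5·t^2 + 4·t - 3 2 veces. Derivando la posición, obtenemos la velocidad: v(t) = -10·t^4 + 8·t^3 - 10·t + 4. La derivada de la velocidad da la aceleración: a(t) = -40·t^3 + 24·t^2 - 10. De la ecuación de la aceleración a(t) = -40·t^3 + 24·t^2 - 10, sustituimos t = 3 para obtener a = -874.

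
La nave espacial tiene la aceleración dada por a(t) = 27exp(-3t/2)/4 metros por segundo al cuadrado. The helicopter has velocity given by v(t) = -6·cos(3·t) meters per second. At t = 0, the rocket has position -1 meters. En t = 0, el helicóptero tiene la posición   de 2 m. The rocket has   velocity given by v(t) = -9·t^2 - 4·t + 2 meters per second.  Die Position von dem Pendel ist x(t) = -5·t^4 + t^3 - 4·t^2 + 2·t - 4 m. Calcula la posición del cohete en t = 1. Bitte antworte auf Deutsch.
Ausgehend von der Geschwindigkeit v(t) = -9·t^2 - 4·t + 2, nehmen wir 1 Stammfunktion. Das Integral von der Geschwindigkeit ist die Position. Mit x(0) = -1 erhalten wir x(t) = -3·t^3 - 2·t^2 + 2·t - 1. Wir haben die Position x(t) = -3·t^3 - 2·t^2 + 2·t - 1. Durch Einsetzen von t = 1: x(1) = -4.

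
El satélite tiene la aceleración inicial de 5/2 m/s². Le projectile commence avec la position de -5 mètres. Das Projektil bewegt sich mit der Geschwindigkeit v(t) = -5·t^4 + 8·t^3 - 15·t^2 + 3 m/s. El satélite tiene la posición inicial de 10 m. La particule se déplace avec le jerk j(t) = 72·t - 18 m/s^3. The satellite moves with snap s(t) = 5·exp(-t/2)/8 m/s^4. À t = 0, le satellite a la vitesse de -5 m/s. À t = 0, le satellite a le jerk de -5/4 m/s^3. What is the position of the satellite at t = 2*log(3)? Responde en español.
Necesitamos integrar nuestra ecuación del snap s(t) = 5·exp(-t/2)/8 4 veces. Tomando ∫s(t)dt y aplicando j(0) = -5/4, encontramos j(t) = -5·exp(-t/2)/4. La integral de la sacudida, con a(0) = 5/2, da la aceleración: a(t) = 5·exp(-t/2)/2. La antiderivada de la aceleración es la velocidad. Usando v(0) = -5, obtenemos v(t) = -5·exp(-t/2). Integrando la velocidad y usando la condición inicial x(0) = 10, obtenemos x(t) = 10·exp(-t/2). De la ecuación de la posición x(t) = 10·exp(-t/2), sustituimos t = 2*log(3) para obtener x = 10/3.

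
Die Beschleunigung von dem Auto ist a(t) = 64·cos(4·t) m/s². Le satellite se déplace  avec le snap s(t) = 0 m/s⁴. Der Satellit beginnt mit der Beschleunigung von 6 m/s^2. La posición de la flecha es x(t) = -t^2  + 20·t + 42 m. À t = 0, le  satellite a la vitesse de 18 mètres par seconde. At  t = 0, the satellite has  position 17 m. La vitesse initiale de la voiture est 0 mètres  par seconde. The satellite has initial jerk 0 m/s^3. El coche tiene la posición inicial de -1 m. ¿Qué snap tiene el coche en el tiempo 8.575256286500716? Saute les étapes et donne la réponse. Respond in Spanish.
El snap en t = 8.575256286500716 es s = 990.500198632552.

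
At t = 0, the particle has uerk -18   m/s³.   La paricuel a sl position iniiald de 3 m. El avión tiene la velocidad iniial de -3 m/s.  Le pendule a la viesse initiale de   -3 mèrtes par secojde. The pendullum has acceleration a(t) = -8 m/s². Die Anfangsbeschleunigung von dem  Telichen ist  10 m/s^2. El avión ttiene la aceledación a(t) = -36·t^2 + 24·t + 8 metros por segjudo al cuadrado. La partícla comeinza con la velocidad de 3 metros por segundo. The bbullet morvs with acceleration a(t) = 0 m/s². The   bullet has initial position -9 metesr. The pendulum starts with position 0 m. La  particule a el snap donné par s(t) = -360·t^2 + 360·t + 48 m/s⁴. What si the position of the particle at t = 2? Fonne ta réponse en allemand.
Wir müssen das Integral unserer Gleichung für den Snap s(t) = -360·t^2 + 360·t + 48 4-mal finden. Durch Integration von dem Snap und Verwendung der Anfangsbedingung j(0) = -18, erhalten wir j(t) = -120·t^3 + 180·t^2 + 48·t - 18. Das Integral von dem Ruck, mit a(0) = 10, ergibt die Beschleunigung: a(t) = -30·t^4 + 60·t^3 + 24·t^2 - 18·t + 10. Die Stammfunktion von der Beschleunigung, mit v(0) = 3, ergibt die Geschwindigkeit: v(t) = -6·t^5 + 15·t^4 + 8·t^3 - 9·t^2 + 10·t + 3. Das Integral von der Geschwindigkeit ist die Position. Mit x(0) = 3 erhalten wir x(t) = -t^6 + 3·t^5 + 2·t^4 - 3·t^3 + 5·t^2 + 3·t + 3. Mit x(t) = -t^6 + 3·t^5 + 2·t^4 - 3·t^3 + 5·t^2 + 3·t + 3 und Einsetzen von t = 2, finden wir x = 69.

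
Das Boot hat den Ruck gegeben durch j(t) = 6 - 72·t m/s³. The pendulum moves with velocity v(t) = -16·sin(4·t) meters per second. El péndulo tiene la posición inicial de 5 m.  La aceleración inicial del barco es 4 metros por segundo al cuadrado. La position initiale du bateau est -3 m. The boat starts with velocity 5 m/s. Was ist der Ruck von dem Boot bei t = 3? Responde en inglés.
Using j(t) = 6 - 72·t and substituting t = 3, we find j = -210.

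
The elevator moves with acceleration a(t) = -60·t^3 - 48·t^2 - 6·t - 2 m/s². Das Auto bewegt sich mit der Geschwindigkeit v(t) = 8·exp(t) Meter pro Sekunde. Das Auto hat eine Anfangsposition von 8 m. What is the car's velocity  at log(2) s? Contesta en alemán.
Aus der Gleichung für die Geschwindigkeit v(t) = 8·exp(t), setzen wir t = log(2) ein und erhalten v = 16.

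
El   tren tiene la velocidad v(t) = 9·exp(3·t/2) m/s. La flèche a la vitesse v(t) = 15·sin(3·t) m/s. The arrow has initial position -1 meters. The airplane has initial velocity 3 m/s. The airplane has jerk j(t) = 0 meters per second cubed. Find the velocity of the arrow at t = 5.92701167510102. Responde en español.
De la ecuación de la velocidad v(t) = 15·sin(3·t), sustituimos t = 5.92701167510102 para obtener v = -13.1473408714876.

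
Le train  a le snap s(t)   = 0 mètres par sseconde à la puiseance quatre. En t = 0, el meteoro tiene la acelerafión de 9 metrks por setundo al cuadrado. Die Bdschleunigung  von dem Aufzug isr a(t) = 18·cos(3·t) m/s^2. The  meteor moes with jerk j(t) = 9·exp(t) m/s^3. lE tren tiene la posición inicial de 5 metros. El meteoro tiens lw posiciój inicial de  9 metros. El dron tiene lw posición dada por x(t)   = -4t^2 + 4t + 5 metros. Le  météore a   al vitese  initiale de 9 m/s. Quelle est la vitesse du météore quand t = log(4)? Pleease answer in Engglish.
To solve this, we need to take 2 integrals of our jerk equation j(t) = 9·exp(t). Integrating jerk and using the initial condition a(0) = 9, we get a(t) = 9·exp(t). Finding the antiderivative of a(t) and using v(0) = 9: v(t) = 9·exp(t). Using v(t) = 9·exp(t) and substituting t = log(4), we find v = 36.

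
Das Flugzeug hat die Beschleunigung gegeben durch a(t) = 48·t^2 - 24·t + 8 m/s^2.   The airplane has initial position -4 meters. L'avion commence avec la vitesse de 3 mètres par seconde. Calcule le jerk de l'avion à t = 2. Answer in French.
Pour résoudre ceci, nous devons prendre 1 dérivée de notre équation de l'accélération a(t) = 48·t^2 - 24·t + 8. La dérivée de l'accélération donne le jerk: j(t) = 96·t - 24. En utilisant j(t) = 96·t - 24 et en substituant t = 2, nous trouvons j = 168.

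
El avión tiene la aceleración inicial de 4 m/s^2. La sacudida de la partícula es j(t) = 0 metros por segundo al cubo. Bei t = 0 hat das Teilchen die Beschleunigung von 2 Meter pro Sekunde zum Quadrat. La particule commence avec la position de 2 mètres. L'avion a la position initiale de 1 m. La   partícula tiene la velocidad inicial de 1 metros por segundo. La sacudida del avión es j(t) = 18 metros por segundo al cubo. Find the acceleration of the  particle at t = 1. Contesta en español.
Necesitamos integrar nuestra ecuación de la sacudida j(t) = 0 1 vez. La integral de la sacudida, con a(0) = 2, da la aceleración: a(t) = 2. De la ecuación de la aceleración a(t) = 2, sustituimos t = 1 para obtener a = 2.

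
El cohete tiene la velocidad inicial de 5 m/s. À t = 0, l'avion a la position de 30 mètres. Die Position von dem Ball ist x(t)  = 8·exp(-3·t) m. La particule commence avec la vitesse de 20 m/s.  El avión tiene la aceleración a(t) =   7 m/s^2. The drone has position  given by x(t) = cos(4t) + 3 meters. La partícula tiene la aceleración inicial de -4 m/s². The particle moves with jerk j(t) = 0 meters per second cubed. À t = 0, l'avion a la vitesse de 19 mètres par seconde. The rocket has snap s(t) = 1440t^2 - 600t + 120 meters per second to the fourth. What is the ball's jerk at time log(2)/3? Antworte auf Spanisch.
Para resolver esto, necesitamos tomar 3 derivadas de nuestra ecuación de la posición x(t) = 8·exp(-3·t). Derivando la posición, obtenemos la velocidad: v(t) = -24·exp(-3·t). La derivada de la velocidad da la aceleración: a(t) = 72·exp(-3·t). La derivada de la aceleración da la sacudida: j(t) = -216·exp(-3·t). De la ecuación de la sacudida j(t) = -216·exp(-3·t), sustituimos t = log(2)/3 para obtener j = -108.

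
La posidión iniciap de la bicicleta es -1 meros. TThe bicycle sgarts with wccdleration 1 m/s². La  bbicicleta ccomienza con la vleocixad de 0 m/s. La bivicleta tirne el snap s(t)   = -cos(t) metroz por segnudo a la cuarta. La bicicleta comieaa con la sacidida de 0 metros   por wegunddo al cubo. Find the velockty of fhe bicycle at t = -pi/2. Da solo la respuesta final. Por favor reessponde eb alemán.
Die Geschwindigkeit bei t = -pi/2 ist v = -1.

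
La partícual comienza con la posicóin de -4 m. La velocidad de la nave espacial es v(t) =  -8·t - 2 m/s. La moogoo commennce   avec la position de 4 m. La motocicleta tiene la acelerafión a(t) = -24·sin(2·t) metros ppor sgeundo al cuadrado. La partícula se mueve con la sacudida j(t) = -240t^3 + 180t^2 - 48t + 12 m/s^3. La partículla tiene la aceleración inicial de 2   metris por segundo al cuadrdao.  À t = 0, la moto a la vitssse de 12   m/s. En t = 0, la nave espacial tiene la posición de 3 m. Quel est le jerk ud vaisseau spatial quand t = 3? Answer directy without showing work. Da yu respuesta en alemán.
Der Ruck bei t = 3 ist j = 0.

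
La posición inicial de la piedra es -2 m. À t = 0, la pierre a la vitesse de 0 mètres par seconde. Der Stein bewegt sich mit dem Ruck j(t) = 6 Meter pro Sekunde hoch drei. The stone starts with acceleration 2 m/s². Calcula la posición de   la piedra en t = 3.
Para resolver esto, necesitamos tomar 3 integrales de nuestra ecuación de la sacudida j(t) = 6. Integrando la sacudida y usando la condición inicial a(0) = 2, obtenemos a(t) = 6·t + 2. La antiderivada de la aceleración es la velocidad. Usando v(0) = 0, obtenemos v(t) = t·(3·t + 2). La antiderivada de la velocidad es la posición. Usando x(0) = -2, obtenemos x(t) = t^3 + t^2 - 2. De la ecuación de la posición x(t) = t^3 + t^2 - 2, sustituimos t = 3 para obtener x = 34.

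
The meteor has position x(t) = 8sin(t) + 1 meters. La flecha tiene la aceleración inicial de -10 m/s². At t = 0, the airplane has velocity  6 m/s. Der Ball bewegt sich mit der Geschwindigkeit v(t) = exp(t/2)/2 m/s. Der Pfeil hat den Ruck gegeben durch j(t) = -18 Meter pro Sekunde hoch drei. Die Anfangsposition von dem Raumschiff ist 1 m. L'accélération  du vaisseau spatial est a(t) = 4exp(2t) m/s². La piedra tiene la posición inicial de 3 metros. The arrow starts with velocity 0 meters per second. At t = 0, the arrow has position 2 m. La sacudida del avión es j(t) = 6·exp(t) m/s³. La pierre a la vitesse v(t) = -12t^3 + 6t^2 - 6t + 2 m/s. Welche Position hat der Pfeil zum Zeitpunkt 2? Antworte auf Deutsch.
Wir müssen das Integral unserer Gleichung für den Ruck j(t) = -18 3-mal finden. Die Stammfunktion von dem Ruck, mit a(0) = -10, ergibt die Beschleunigung: a(t) = -18·t - 10. Die Stammfunktion von der Beschleunigung ist die Geschwindigkeit. Mit v(0) = 0 erhalten wir v(t) = t·(-9·t - 10). Die Stammfunktion von der Geschwindigkeit, mit x(0) = 2, ergibt die Position: x(t) = -3·t^3 - 5·t^2 + 2. Wir haben die Position x(t) = -3·t^3 - 5·t^2 + 2. Durch Einsetzen von t = 2: x(2) = -42.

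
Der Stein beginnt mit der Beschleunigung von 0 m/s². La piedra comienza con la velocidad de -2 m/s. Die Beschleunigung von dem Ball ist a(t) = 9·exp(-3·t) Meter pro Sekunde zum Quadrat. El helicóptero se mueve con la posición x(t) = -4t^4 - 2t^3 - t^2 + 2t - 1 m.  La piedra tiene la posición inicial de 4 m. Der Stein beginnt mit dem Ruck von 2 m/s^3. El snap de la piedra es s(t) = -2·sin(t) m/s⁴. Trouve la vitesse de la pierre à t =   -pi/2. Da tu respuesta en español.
Necesitamos integrar nuestra ecuación del snap s(t) = -2·sin(t) 3 veces. Integrando el snap y usando la condición inicial j(0) = 2, obtenemos j(t) = 2·cos(t). La integral de la sacudida, con a(0) = 0, da la aceleración: a(t) = 2·sin(t). Integrando la aceleración y usando la condición inicial v(0) = -2, obtenemos v(t) = -2·cos(t). Tenemos la velocidad v(t) = -2·cos(t). Sustituyendo t = -pi/2: v(-pi/2) = 0.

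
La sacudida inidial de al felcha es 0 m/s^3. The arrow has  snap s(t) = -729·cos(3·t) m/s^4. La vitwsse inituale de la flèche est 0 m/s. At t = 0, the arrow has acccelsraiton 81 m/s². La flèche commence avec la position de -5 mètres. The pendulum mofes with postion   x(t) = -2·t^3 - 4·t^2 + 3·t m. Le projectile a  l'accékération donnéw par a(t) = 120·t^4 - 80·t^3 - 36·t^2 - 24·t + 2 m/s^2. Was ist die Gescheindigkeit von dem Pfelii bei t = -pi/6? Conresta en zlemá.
Wir müssen unsere Gleichung für den Snap s(t) = -729·cos(3·t) 3-mal integrieren. Durch Integration von dem Snap und Verwendung der Anfangsbedingung j(0) = 0, erhalten wir j(t) = -243·sin(3·t). Durch Integration von dem Ruck und Verwendung der Anfangsbedingung a(0) = 81, erhalten wir a(t) = 81·cos(3·t). Durch Integration von der Beschleunigung und Verwendung der Anfangsbedingung v(0) = 0, erhalten wir v(t) = 27·sin(3·t). Wir haben die Geschwindigkeit v(t) = 27·sin(3·t). Durch Einsetzen von t = -pi/6: v(-pi/6) = -27.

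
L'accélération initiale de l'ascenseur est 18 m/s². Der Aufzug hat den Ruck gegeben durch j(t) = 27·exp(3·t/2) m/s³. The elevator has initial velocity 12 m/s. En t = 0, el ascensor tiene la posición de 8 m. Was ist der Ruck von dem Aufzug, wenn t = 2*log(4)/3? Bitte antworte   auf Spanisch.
Usando j(t) = 27·exp(3·t/2) y sustituyendo t = 2*log(4)/3, encontramos j = 108.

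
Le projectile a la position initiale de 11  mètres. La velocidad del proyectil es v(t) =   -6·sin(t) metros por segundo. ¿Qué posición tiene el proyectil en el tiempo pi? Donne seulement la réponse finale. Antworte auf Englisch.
The position at t = pi is x = -1.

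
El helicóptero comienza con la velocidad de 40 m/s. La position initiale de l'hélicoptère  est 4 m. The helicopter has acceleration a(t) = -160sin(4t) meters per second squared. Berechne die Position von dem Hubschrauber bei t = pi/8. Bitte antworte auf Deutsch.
Ausgehend von der Beschleunigung a(t) = -160·sin(4·t), nehmen wir 2 Stammfunktionen. Die Stammfunktion von der Beschleunigung ist die Geschwindigkeit. Mit v(0) = 40 erhalten wir v(t) = 40·cos(4·t). Durch Integration von der Geschwindigkeit und Verwendung der Anfangsbedingung x(0) = 4, erhalten wir x(t) = 10·sin(4·t) + 4. Aus der Gleichung für die Position x(t) = 10·sin(4·t) + 4, setzen wir t = pi/8 ein und erhalten x = 14.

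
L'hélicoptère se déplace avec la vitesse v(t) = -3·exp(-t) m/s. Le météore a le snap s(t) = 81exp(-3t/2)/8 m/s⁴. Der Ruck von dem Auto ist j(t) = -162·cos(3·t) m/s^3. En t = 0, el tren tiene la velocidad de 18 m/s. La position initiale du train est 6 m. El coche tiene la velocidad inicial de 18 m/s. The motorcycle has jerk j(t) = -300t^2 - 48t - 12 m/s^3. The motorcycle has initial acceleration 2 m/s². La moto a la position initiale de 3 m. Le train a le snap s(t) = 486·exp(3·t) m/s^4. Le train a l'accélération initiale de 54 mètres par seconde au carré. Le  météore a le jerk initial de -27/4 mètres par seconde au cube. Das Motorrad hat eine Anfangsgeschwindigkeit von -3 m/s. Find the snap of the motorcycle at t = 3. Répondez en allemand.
Wir müssen unsere Gleichung für den Ruck j(t) = -300·t^2 - 48·t - 12 1-mal ableiten. Mit d/dt von j(t) finden wir s(t) = -600·t - 48. Aus der Gleichung für den Snap s(t) = -600·t - 48, setzen wir t = 3 ein und erhalten s = -1848.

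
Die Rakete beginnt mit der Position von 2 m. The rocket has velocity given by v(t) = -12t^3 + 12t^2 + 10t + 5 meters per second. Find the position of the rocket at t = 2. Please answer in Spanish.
Partiendo de la velocidad v(t) = -12·t^3 + 12·t^2 + 10·t + 5, tomamos 1 antiderivada. Tomando ∫v(t)dt y aplicando x(0) = 2, encontramos x(t) = -3·t^4 + 4·t^3 + 5·t^2 + 5·t + 2. Usando x(t) = -3·t^4 + 4·t^3 + 5·t^2 + 5·t + 2 y sustituyendo t = 2, encontramos x = 16.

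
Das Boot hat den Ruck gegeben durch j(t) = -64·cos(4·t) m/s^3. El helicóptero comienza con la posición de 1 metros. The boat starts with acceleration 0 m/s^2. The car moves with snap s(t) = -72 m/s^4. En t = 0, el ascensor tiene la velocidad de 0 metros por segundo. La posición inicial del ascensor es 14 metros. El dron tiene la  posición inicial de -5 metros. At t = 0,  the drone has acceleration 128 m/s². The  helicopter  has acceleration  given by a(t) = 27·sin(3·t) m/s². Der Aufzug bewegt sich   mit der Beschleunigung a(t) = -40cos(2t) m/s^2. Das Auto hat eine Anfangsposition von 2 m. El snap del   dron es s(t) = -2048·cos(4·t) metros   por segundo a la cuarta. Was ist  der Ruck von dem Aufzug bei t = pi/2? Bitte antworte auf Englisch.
Starting from acceleration a(t) = -40·cos(2·t), we take 1 derivative. Differentiating acceleration, we get jerk: j(t) = 80·sin(2·t). Using j(t) = 80·sin(2·t) and substituting t = pi/2, we find j = 0.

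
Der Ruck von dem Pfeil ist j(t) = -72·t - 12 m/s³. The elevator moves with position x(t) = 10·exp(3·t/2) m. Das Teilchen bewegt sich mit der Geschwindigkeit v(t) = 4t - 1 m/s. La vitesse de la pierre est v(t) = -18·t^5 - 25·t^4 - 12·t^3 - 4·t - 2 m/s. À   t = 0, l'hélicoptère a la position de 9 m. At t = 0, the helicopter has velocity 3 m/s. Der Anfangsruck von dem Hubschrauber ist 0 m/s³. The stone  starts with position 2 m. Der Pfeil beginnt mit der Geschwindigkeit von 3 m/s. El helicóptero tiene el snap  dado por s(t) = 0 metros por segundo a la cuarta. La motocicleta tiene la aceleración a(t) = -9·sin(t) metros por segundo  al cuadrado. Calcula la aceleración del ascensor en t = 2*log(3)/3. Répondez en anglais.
To solve this, we need to take 2 derivatives of our position equation x(t) = 10·exp(3·t/2). Differentiating position, we get velocity: v(t) = 15·exp(3·t/2). Taking d/dt of v(t), we find a(t) = 45·exp(3·t/2)/2. Using a(t) = 45·exp(3·t/2)/2 and substituting t = 2*log(3)/3, we find a = 135/2.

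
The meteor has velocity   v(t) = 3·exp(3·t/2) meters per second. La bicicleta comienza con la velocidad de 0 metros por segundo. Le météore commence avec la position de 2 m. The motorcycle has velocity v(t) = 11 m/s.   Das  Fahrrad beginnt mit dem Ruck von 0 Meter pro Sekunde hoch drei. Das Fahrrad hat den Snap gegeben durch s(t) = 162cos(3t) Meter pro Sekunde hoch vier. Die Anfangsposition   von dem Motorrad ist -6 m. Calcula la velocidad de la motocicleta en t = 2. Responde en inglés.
From the given velocity equation v(t) = 11, we substitute t = 2 to get v = 11.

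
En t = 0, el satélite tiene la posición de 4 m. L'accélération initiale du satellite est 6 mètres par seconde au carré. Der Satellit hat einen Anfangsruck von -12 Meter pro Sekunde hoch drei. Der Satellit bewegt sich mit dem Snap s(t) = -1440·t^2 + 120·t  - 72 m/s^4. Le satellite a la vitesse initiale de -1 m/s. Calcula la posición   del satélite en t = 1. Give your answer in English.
We must find the integral of our snap equation s(t) = -1440·t^2 + 120·t - 72 4 times. The integral of snap is jerk. Using j(0) = -12, we get j(t) = -480·t^3 + 60·t^2 - 72·t - 12. Taking ∫j(t)dt and applying a(0) = 6, we find a(t) = -120·t^4 + 20·t^3 - 36·t^2 - 12·t + 6. The antiderivative of acceleration is velocity. Using v(0) = -1, we get v(t) = -24·t^5 + 5·t^4 - 12·t^3 - 6·t^2 + 6·t - 1. Integrating velocity and using the initial condition x(0) = 4, we get x(t) = -4·t^6 + t^5 - 3·t^4 - 2·t^3 + 3·t^2 - t + 4. From the given position equation x(t) = -4·t^6 + t^5 - 3·t^4 - 2·t^3 + 3·t^2 - t + 4, we substitute t = 1 to get x = -2.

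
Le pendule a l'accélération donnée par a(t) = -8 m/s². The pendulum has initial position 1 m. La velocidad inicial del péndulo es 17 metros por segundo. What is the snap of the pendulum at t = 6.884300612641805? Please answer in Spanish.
Partiendo de la aceleración a(t) = -8, tomamos 2 derivadas. Tomando d/dt de a(t), encontramos j(t) = 0. Derivando la sacudida, obtenemos el snap: s(t) = 0. Usando s(t) = 0 y sustituyendo t = 6.884300612641805, encontramos s = 0.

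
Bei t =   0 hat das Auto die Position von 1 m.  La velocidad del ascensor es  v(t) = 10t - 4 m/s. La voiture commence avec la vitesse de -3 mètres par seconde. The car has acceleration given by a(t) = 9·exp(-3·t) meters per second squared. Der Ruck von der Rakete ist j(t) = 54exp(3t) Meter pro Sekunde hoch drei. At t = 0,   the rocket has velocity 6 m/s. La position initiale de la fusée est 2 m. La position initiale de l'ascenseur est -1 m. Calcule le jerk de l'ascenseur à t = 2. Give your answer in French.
Nous devons dériver notre équation de la vitesse v(t) = 10·t - 4 2 fois. En prenant d/dt de v(t), nous trouvons a(t) = 10. La dérivée de l'accélération donne le jerk: j(t) = 0. Nous avons le jerk j(t) = 0. En substituant t = 2: j(2) = 0.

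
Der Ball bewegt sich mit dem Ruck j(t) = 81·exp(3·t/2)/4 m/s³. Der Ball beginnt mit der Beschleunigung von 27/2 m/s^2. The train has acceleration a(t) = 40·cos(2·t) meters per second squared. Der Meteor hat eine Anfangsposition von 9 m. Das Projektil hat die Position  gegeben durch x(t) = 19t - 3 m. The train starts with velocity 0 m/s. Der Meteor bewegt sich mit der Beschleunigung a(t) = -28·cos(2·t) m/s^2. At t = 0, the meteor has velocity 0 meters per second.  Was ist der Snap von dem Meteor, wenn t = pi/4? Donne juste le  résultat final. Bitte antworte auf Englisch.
The snap at t = pi/4 is s = 0.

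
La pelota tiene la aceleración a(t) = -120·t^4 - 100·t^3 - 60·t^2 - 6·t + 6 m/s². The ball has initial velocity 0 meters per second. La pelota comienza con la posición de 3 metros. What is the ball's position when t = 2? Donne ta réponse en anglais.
To find the answer, we compute 2 integrals of a(t) = -120·t^4 - 100·t^3 - 60·t^2 - 6·t + 6. The antiderivative of acceleration, with v(0) = 0, gives velocity: v(t) = t·(-24·t^4 - 25·t^3 - 20·t^2 - 3·t + 6). The integral of velocity, with x(0) = 3, gives position: x(t) = -4·t^6 - 5·t^5 - 5·t^4 - t^3 + 3·t^2 + 3. We have position x(t) = -4·t^6 - 5·t^5 - 5·t^4 - t^3 + 3·t^2 + 3. Substituting t = 2: x(2) = -489.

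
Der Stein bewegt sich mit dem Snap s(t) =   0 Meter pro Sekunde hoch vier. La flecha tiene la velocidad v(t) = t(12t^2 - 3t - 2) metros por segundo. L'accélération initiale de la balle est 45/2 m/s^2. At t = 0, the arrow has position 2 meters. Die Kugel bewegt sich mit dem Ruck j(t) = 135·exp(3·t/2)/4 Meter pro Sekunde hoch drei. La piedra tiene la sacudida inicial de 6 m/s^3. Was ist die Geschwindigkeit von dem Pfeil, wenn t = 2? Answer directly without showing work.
Die Geschwindigkeit bei t = 2 ist v = 80.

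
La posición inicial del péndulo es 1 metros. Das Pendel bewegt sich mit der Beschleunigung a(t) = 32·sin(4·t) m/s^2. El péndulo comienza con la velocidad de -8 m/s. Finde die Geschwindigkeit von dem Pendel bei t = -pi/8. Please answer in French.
Nous devons trouver la primitive de notre équation de l'accélération a(t) = 32·sin(4·t) 1 fois. La primitive de l'accélération est la vitesse. En utilisant v(0) = -8, nous obtenons v(t) = -8·cos(4·t). En utilisant v(t) = -8·cos(4·t) et en substituant t = -pi/8, nous trouvons v = 0.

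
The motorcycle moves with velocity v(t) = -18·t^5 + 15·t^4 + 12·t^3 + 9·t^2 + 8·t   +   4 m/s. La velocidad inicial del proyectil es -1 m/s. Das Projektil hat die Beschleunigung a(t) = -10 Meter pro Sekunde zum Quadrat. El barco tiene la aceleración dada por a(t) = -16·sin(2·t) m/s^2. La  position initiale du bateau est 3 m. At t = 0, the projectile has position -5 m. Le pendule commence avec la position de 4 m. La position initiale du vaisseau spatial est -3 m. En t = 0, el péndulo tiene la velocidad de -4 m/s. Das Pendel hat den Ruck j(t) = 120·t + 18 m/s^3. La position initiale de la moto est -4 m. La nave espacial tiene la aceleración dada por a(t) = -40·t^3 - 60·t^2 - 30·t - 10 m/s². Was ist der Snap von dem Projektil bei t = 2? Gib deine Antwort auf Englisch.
Starting from acceleration a(t) = -10, we take 2 derivatives. Taking d/dt of a(t), we find j(t) = 0. The derivative of jerk gives snap: s(t) = 0. From the given snap equation s(t) = 0, we substitute t = 2 to get s = 0.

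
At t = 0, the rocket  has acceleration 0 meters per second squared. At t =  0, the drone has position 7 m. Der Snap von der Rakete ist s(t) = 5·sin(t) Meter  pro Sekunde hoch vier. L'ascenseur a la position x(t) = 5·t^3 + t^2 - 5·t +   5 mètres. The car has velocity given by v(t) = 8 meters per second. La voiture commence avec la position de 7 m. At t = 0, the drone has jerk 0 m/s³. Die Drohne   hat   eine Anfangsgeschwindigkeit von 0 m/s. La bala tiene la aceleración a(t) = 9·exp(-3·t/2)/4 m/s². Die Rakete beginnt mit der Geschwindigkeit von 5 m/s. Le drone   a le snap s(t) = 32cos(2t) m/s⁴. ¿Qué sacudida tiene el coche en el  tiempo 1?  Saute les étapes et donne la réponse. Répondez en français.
Le jerk à t = 1 est j = 0.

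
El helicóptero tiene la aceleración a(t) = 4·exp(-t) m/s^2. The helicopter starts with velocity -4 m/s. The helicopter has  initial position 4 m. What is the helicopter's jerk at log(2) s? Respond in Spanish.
Para resolver esto, necesitamos tomar 1 derivada de nuestra ecuación de la aceleración a(t) = 4·exp(-t). Derivando la aceleración, obtenemos la sacudida: j(t) = -4·exp(-t). Tenemos la sacudida j(t) = -4·exp(-t). Sustituyendo t = log(2): j(log(2)) = -2.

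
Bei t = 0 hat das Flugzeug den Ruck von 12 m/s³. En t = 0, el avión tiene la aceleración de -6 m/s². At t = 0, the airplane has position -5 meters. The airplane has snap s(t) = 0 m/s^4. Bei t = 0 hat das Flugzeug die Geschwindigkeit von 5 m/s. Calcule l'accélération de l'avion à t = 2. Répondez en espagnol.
Partiendo del snap s(t) = 0, tomamos 2 integrales. La antiderivada del snap, con j(0) = 12, da la sacudida: j(t) = 12. Integrando la sacudida y usando la condición inicial a(0) = -6, obtenemos a(t) = 12·t - 6. De la ecuación de la aceleración a(t) = 12·t - 6, sustituimos t = 2 para obtener a = 18.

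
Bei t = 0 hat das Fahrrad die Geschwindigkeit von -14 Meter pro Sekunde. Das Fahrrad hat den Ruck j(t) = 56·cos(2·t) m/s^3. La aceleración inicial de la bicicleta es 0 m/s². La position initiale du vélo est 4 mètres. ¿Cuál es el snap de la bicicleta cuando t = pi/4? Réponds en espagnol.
Partiendo de la sacudida j(t) = 56·cos(2·t), tomamos 1 derivada. La derivada de la sacudida da el snap: s(t) = -112·sin(2·t). Usando s(t) = -112·sin(2·t) y sustituyendo t = pi/4, encontramos s = -112.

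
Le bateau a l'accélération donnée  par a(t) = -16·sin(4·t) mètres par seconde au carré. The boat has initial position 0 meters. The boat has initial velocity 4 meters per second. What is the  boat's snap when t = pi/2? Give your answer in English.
To solve this, we need to take 2 derivatives of our acceleration equation a(t) = -16·sin(4·t). Taking d/dt of a(t), we find j(t) = -64·cos(4·t). The derivative of jerk gives snap: s(t) = 256·sin(4·t). Using s(t) = 256·sin(4·t) and substituting t = pi/2, we find s = 0.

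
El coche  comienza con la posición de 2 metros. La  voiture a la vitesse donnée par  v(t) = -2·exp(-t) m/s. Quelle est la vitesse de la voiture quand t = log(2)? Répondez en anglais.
We have velocity v(t) = -2·exp(-t). Substituting t = log(2): v(log(2)) = -1.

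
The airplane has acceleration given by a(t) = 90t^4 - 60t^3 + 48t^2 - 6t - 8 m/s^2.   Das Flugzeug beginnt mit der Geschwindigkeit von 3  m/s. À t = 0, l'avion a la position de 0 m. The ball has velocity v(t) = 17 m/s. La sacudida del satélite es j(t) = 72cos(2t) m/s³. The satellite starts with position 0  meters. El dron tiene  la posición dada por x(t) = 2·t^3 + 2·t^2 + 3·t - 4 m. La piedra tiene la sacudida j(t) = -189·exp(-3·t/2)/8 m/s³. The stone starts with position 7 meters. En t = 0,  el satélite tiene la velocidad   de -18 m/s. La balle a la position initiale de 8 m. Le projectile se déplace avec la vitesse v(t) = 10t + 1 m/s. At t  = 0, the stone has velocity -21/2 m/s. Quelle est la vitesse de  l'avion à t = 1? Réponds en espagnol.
Partiendo de la aceleración a(t) = 90·t^4 - 60·t^3 + 48·t^2 - 6·t - 8, tomamos 1 integral. Tomando ∫a(t)dt y aplicando v(0) = 3, encontramos v(t) = 18·t^5 - 15·t^4 + 16·t^3 - 3·t^2 - 8·t + 3. De la ecuación de la velocidad v(t) = 18·t^5 - 15·t^4 + 16·t^3 - 3·t^2 - 8·t + 3, sustituimos t = 1 para obtener v = 11.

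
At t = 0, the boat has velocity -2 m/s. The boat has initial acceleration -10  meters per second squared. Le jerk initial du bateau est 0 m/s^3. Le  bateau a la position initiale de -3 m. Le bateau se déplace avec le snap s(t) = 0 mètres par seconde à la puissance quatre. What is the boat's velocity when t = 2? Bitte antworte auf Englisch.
We need to integrate our snap equation s(t) = 0 3 times. Finding the antiderivative of s(t) and using j(0) = 0: j(t) = 0. The antiderivative of jerk, with a(0) = -10, gives acceleration: a(t) = -10. Integrating acceleration and using the initial condition v(0) = -2, we get v(t) = -10·t - 2. From the given velocity equation v(t) = -10·t - 2, we substitute t = 2 to get v = -22.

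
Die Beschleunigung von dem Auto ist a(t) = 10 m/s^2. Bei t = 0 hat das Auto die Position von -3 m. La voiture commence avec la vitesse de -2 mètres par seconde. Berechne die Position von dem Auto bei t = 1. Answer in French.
Pour résoudre ceci, nous devons prendre 2 intégrales de notre équation de l'accélération a(t) = 10. L'intégrale de l'accélération est la vitesse. En utilisant v(0) = -2, nous obtenons v(t) = 10·t - 2. En prenant ∫v(t)dt et en appliquant x(0) = -3, nous trouvons x(t) = 5·t^2 - 2·t - 3. En utilisant x(t) = 5·t^2 - 2·t - 3 et en substituant t = 1, nous trouvons x = 0.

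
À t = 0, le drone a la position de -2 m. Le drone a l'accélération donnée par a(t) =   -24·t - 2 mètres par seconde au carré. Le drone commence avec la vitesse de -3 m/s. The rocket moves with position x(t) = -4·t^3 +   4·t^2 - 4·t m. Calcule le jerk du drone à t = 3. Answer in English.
To solve this, we need to take 1 derivative of our acceleration equation a(t) = -24·t - 2. Taking d/dt of a(t), we find j(t) = -24. From the given jerk equation j(t) = -24, we substitute t = 3 to get j = -24.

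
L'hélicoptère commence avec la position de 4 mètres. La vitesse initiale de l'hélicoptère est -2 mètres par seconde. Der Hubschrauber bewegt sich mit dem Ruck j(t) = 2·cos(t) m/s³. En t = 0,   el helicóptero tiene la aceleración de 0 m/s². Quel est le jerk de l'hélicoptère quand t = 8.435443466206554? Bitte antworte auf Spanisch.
De la ecuación de la sacudida j(t) = 2·cos(t), sustituimos t = 8.435443466206554 para obtener j = -1.09849223773644.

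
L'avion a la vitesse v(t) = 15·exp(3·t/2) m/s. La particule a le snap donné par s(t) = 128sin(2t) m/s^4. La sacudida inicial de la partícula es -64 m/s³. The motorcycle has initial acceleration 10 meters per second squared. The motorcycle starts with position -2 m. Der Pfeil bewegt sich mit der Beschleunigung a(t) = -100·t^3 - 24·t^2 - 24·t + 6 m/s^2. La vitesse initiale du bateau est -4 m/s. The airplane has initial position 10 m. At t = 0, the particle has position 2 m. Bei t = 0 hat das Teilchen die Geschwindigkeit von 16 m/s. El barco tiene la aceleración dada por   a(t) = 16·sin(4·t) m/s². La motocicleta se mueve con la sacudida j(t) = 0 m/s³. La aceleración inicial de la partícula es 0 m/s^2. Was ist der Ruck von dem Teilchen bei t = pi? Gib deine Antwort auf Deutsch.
Ausgehend von dem Snap s(t) = 128·sin(2·t), nehmen wir 1 Integral. Das Integral von dem Snap ist der Ruck. Mit j(0) = -64 erhalten wir j(t) = -64·cos(2·t). Mit j(t) = -64·cos(2·t) und Einsetzen von t = pi, finden wir j = -64.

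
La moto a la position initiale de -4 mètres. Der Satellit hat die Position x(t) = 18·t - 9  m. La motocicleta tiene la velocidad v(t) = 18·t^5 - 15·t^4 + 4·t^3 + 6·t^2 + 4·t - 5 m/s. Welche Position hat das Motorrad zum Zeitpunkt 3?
Ausgehend von der Geschwindigkeit v(t) = 18·t^5 - 15·t^4 + 4·t^3 + 6·t^2 + 4·t - 5, nehmen wir 1 Stammfunktion. Durch Integration von der Geschwindigkeit und Verwendung der Anfangsbedingung x(0) = -4, erhalten wir x(t) = 3·t^6 - 3·t^5 + t^4 + 2·t^3 + 2·t^2 - 5·t - 4. Aus der Gleichung für die Position x(t) = 3·t^6 - 3·t^5 + t^4 + 2·t^3 + 2·t^2 - 5·t - 4, setzen wir t = 3 ein und erhalten x = 1592.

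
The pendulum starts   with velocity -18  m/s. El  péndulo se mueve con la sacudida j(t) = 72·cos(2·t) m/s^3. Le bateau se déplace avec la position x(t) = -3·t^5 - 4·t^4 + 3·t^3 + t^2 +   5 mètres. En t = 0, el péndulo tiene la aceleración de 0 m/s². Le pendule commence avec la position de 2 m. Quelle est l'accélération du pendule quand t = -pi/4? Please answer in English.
We must find the integral of our jerk equation j(t) = 72·cos(2·t) 1 time. The integral of jerk is acceleration. Using a(0) = 0, we get a(t) = 36·sin(2·t). Using a(t) = 36·sin(2·t) and substituting t = -pi/4, we find a = -36.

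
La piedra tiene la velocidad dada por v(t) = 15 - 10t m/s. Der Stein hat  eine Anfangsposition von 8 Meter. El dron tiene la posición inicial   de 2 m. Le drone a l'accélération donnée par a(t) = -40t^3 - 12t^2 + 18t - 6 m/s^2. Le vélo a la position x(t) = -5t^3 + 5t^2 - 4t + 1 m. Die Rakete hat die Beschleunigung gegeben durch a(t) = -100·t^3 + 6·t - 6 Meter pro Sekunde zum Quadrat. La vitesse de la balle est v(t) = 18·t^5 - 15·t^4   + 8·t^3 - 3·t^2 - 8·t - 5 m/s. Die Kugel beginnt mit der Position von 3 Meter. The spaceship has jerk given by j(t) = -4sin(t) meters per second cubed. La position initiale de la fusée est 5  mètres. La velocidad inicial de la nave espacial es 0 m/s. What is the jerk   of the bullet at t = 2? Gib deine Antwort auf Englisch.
Starting from velocity v(t) = 18·t^5 - 15·t^4 + 8·t^3 - 3·t^2 - 8·t - 5, we take 2 derivatives. Taking d/dt of v(t), we find a(t) = 90·t^4 - 60·t^3 + 24·t^2 - 6·t - 8. Taking d/dt of a(t), we find j(t) = 360·t^3 - 180·t^2 + 48·t - 6. From the given jerk equation j(t) = 360·t^3 - 180·t^2 + 48·t - 6, we substitute t = 2 to get j = 2250.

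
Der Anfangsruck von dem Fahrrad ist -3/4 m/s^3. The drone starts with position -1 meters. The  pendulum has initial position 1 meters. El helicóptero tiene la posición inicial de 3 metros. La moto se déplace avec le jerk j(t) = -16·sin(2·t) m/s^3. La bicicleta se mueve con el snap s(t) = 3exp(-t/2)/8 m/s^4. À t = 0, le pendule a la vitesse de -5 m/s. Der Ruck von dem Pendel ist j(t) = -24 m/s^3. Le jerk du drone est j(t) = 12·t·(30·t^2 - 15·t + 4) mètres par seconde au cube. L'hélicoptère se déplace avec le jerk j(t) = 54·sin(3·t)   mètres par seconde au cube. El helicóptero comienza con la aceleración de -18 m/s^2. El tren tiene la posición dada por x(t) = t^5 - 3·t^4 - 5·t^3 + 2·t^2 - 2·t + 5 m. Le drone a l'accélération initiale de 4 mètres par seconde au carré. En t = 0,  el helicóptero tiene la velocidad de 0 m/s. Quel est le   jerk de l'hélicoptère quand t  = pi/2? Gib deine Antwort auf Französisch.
En utilisant j(t) = 54·sin(3·t) et en substituant t = pi/2, nous trouvons j = -54.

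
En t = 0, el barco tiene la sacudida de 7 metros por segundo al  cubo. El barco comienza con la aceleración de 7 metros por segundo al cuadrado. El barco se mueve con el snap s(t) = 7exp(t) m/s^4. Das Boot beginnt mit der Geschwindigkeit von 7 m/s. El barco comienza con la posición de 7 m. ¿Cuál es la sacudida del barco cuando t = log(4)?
Partiendo del snap s(t) = 7·exp(t), tomamos 1 integral. La integral del snap, con j(0) = 7, da la sacudida: j(t) = 7·exp(t). Usando j(t) = 7·exp(t) y sustituyendo t = log(4), encontramos j = 28.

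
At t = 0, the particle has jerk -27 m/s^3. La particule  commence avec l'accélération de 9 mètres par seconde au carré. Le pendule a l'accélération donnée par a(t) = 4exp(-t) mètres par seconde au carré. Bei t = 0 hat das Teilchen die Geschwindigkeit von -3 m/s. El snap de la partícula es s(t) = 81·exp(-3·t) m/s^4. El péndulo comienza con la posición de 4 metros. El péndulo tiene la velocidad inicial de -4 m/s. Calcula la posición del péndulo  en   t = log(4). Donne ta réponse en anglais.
We need to integrate our acceleration equation a(t) = 4·exp(-t) 2 times. Integrating acceleration and using the initial condition v(0) = -4, we get v(t) = -4·exp(-t). Integrating velocity and using the initial condition x(0) = 4, we get x(t) = 4·exp(-t). From the given position equation x(t) = 4·exp(-t), we substitute t = log(4) to get x = 1.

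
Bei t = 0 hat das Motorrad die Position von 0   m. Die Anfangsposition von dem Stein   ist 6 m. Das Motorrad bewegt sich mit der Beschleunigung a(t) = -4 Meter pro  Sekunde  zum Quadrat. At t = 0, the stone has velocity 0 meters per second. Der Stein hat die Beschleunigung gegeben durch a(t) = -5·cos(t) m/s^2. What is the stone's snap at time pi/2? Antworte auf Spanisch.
Para resolver esto, necesitamos tomar 2 derivadas de nuestra ecuación de la aceleración a(t) = -5·cos(t). Derivando la aceleración, obtenemos la sacudida: j(t) = 5·sin(t). Tomando d/dt de j(t), encontramos s(t) = 5·cos(t). Tenemos el snap s(t) = 5·cos(t). Sustituyendo t = pi/2: s(pi/2) = 0.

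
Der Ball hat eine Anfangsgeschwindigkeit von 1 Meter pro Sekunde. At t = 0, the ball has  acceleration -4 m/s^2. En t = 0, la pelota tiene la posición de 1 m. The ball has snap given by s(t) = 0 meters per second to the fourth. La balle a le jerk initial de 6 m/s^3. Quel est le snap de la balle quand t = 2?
En utilisant s(t) = 0 et en substituant t = 2, nous trouvons s = 0.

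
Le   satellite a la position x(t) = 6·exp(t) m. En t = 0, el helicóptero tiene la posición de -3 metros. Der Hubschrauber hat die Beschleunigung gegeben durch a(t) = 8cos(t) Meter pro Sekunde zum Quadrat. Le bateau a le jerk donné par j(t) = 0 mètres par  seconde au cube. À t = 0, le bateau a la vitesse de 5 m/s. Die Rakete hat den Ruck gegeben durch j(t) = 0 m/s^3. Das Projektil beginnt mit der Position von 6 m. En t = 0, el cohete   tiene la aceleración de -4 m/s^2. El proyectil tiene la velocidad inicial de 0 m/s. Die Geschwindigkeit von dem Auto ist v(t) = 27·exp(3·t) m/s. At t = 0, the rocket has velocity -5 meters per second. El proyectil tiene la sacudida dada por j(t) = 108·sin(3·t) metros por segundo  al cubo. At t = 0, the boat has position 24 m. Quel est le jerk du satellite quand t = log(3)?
Nous devons dériver notre équation de la position x(t) = 6·exp(t) 3 fois. La dérivée de la position donne la vitesse: v(t) = 6·exp(t). En dérivant la vitesse, nous obtenons l'accélération: a(t) = 6·exp(t). En dérivant l'accélération, nous obtenons le jerk: j(t) = 6·exp(t). Nous avons le jerk j(t) = 6·exp(t). En substituant t = log(3): j(log(3)) = 18.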